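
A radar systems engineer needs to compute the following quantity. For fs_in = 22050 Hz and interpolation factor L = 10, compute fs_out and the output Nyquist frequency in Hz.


Step 1 — output sample rate after interpolation by L:
fs_out = L * fs_in = 10 * 22050 = 220500 Hz

Step 2 — Nyquist frequency of the output stream:
f_Nyq = fs_out / 2 = 220500 / 2 = 110250.0 Hz

fs_out = 220500 Hz; f_Nyquist = 110250.0 Hz


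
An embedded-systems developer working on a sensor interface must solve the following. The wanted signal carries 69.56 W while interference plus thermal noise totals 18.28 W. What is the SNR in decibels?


SNR in decibels:
SNR = 10 * log10(Ps / Pn)
    = 10 * log10(69.56 / 18.28)
    = 10 * log10(3.8053)
    = 10 * 0.5804
    = 5.8 dB

5.8 dB


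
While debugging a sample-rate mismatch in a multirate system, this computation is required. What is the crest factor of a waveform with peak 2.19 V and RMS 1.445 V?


Crest factor is the ratio of peak to RMS:
CF = V_peak / V_rms
   = 2.19 / 1.445
   = 1.5156

1.5156


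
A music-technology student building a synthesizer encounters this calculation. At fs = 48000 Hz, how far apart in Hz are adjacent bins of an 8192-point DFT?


DFT frequency resolution:
df = fs / N
   = 48000 / 8192
   = 5.8594 Hz

5.8594 Hz


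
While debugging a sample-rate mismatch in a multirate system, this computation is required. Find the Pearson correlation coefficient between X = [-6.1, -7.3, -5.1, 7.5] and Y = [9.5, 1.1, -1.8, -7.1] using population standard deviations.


Pearson correlation coefficient (population):
r = cov(X,Y) / (std(X) * std(Y))
Mean X = -2.75, Mean Y = 0.425
Cov(X,Y) = -26.34375
Std(X) = 5.968878, Std(Y) = 6.008067
r = -0.7346

-0.7346


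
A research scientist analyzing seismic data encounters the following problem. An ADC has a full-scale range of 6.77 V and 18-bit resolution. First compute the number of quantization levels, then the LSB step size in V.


Step 1 — number of quantization levels:
L = 2^N = 2^18 = 262144

Step 2 — LSB step size:
delta = Vfs / L
      = 6.77 / 262144
      = 2.583e-05 V

Levels = 262144; step size = 2.583e-05 V


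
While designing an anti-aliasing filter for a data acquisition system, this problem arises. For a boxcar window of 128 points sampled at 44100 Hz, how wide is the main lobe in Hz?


Main lobe width for a rectangular window:
Width = 2 * fs / N
      = 2 * 44100 / 128
      = 88200 / 128
      = 689.062 Hz

689.062 Hz


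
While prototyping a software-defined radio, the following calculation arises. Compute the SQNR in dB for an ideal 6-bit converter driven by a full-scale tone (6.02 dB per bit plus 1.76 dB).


Theoretical SNR for a full-scale sinusoid:
SNR = 6.02 * N + 1.76
    = 6.02 * 6 + 1.76
    = 36.12 + 1.76
    = 37.88 dB

37.88 dB


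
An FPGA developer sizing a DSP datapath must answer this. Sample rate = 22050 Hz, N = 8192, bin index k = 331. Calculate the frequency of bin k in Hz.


Frequency of DFT bin k:
f_k = k * fs / N
    = 331 * 22050 / 8192
    = 7298550 / 8192
    = 890.936 Hz

890.936 Hz


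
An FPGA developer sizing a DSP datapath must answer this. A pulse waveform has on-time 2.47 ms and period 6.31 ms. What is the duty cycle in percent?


Duty cycle as a percentage:
DC = (t_on / T) * 100
   = (2.47 / 6.31) * 100
   = 0.391442 * 100
   = 39.14 %

39.14 %


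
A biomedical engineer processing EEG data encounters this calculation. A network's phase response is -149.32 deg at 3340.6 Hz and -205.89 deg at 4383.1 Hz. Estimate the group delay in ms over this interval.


Group delay from phase difference:
tau = -d(phi)/d(omega)
d(phi) = -56.57 deg = -0.987333 rad
d(omega) = 2*pi*(4383.1 - 3340.6) = 6550.2207 rad/s
tau = -(-0.987333) / 6550.2207
    = 0.1507 ms

0.1507 ms


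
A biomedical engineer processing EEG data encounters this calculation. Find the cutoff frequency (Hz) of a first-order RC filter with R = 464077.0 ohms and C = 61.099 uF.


Cutoff frequency of a first-order RC filter:
fc = 1 / (2 * pi * R * C)
C = 61.099 uF = 6.1099e-05 F
fc = 1 / (2 * pi * 464077.0 * 6.1099e-05)
   = 1 / 178.15746135279
   = 0.005613 Hz

0.005613 Hz


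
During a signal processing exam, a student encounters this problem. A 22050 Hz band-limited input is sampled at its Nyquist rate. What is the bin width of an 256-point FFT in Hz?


Step 1 — Nyquist sampling rate:
fs = 2 * fmax = 2 * 22050 = 44100 Hz

Step 2 — DFT bin spacing:
df = fs / N = 44100 / 256 = 172.2656 Hz

172.2656 Hz


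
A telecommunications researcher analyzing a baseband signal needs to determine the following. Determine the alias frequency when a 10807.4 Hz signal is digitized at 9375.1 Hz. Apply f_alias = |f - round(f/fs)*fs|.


Compute the nearest integer multiple of fs to the signal:
n = round(10807.4 / 9375.1) = 1
f_alias = |10807.4 - 1 * 9375.1|
        = |10807.4 - 9375.1|
        = 1432.3 Hz

1432.3


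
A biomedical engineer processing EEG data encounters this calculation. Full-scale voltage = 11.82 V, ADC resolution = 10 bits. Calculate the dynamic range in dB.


Dynamic range from full-scale to LSB:
V_min = V_max / 2^bits = 11.82 / 2^10
DR = 20 * log10(V_max / V_min)
   = 20 * log10(2^10)
   = 20 * 10 * log10(2)
   = 60.21 dB

60.21 dB


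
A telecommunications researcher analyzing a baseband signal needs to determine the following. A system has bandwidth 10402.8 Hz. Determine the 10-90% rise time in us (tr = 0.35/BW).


Rise time from bandwidth relationship:
tr = 0.35 / BW
   = 0.35 / 10402.8
   = 3.364478794e-05 s
   = 33.6448 us

33.6448 us


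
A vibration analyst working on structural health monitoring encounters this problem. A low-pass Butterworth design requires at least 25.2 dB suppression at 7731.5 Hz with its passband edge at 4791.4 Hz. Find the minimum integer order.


Butterworth filter order formula:
n = log10(10^(A/10) - 1) / (2 * log10(f_stop/f_pass))
10^(25.2/10) - 1 = 330.1311
f_stop/f_pass = 7731.5 / 4791.4 = 1.6136
n = 6.0603 -> ceil = 7

7


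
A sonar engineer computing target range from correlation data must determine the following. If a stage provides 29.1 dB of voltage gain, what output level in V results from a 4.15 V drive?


Output voltage from dB gain:
V_out = V_in * 10^(gain_dB / 20)
      = 4.15 * 10^(29.1 / 20)
      = 4.15 * 28.510183
      = 118.3173 V

118.3173 V


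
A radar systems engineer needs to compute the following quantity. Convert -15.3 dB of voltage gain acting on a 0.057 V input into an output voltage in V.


Output voltage from dB gain:
V_out = V_in * 10^(gain_dB / 20)
      = 0.057 * 10^(-15.3 / 20)
      = 0.057 * 0.171791
      = 0.0098 V

0.0098 V


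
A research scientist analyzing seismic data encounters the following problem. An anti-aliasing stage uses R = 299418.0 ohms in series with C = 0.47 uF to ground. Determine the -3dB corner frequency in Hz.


Cutoff frequency of a first-order RC filter:
fc = 1 / (2 * pi * R * C)
C = 0.47 uF = 4.7e-07 F
fc = 1 / (2 * pi * 299418.0 * 4.7e-07)
   = 1 / 0.8842104258034
   = 1.130953 Hz

1.130953 Hz


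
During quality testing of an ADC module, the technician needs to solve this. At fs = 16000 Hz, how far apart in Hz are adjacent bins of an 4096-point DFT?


DFT frequency resolution:
df = fs / N
   = 16000 / 4096
   = 3.9062 Hz

3.9062 Hz


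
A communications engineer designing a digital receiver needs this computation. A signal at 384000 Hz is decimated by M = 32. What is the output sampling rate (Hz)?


Decimation reduces the sample rate:
fs_out = fs_in / M
       = 384000 / 32
       = 12000.0 Hz

12000.0 Hz


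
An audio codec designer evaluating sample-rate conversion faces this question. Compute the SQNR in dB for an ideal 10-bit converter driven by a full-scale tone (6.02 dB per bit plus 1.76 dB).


Theoretical SNR for a full-scale sinusoid:
SNR = 6.02 * N + 1.76
    = 6.02 * 10 + 1.76
    = 60.2 + 1.76
    = 61.96 dB

61.96 dB


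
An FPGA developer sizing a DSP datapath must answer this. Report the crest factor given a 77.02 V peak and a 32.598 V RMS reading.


Crest factor is the ratio of peak to RMS:
CF = V_peak / V_rms
   = 77.02 / 32.598
   = 2.3627

2.3627


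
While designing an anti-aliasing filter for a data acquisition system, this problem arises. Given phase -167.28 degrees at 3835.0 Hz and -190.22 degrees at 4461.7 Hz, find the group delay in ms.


Group delay from phase difference:
tau = -d(phi)/d(omega)
d(phi) = -22.94 deg = -0.400379 rad
d(omega) = 2*pi*(4461.7 - 3835.0) = 3937.6722 rad/s
tau = -(-0.400379) / 3937.6722
    = 0.1017 ms

0.1017 ms


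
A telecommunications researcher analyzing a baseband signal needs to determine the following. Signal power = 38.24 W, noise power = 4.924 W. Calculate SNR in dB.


SNR in decibels:
SNR = 10 * log10(Ps / Pn)
    = 10 * log10(38.24 / 4.924)
    = 10 * log10(7.766)
    = 10 * 0.8902
    = 8.9 dB

8.9 dB


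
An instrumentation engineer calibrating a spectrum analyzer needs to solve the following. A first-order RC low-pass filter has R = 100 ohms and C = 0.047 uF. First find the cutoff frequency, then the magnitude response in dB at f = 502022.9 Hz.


Step 1 — cutoff frequency:
fc = 1 / (2*pi*R*C)
C = 0.047 uF = 4.7e-08 F
fc = 1 / (2*pi*100*4.7e-08)
   = 33862.754 Hz

Step 2 — magnitude at f = 502022.9 Hz:
|H(f)| = 1 / sqrt(1 + (f/fc)^2)
f/fc = 502022.9 / 33862.754 = 14.825224
|H| = 1 / sqrt(1 + 219.787267) = 0.0672997
|H|_dB = 20*log10(0.0672997) = -23.44 dB

fc = 33862.754 Hz; |H(502022.9 Hz)| = -23.44 dB


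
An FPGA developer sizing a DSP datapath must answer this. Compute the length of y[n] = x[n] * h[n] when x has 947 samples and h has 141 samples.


Linear convolution output length:
L = N + M - 1
  = 947 + 141 - 1
  = 1087 samples

1087


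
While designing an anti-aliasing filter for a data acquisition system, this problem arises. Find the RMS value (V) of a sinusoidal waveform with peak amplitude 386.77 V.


RMS voltage for a sinusoidal waveform:
V_rms = V_peak / sqrt(2)
      = 386.77 / 1.414214
      = 273.488 V

273.488 V


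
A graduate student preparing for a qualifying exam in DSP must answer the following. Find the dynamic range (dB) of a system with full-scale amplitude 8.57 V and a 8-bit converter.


Dynamic range from full-scale to LSB:
V_min = V_max / 2^bits = 8.57 / 2^8
DR = 20 * log10(V_max / V_min)
   = 20 * log10(2^8)
   = 20 * 8 * log10(2)
   = 48.16 dB

48.16 dB


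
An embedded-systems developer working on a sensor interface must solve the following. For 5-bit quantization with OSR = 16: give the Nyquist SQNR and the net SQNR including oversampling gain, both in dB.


Step 1 — baseline SQNR at Nyquist:
SQNR_base = 6.02*N + 1.76
          = 6.02*5 + 1.76
          = 31.86 dB

Step 2 — oversampling processing gain:
G = 10*log10(OSR) = 10*log10(16) = 12.04 dB

Step 3 — total:
SQNR_total = 31.86 + 12.04 = 43.9 dB

Base SQNR = 31.86 dB; oversampled SQNR = 43.9 dB


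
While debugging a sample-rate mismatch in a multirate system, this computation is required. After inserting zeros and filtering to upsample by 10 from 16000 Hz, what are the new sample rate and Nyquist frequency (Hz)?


Step 1 — output sample rate after interpolation by L:
fs_out = L * fs_in = 10 * 16000 = 160000 Hz

Step 2 — Nyquist frequency of the output stream:
f_Nyq = fs_out / 2 = 160000 / 2 = 80000.0 Hz

fs_out = 160000 Hz; f_Nyquist = 80000.0 Hz


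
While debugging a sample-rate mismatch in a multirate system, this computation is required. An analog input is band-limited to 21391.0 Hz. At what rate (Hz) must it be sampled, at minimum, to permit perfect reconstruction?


The Nyquist rate is twice the maximum frequency component.
fs_min = 2 * fmax
      = 2 * 21391.0
      = 42782.0 Hz

42782.0


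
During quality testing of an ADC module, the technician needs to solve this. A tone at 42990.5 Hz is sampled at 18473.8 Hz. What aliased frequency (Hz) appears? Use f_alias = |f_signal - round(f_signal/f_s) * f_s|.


Compute the nearest integer multiple of fs to the signal:
n = round(42990.5 / 18473.8) = 2
f_alias = |42990.5 - 2 * 18473.8|
        = |42990.5 - 36947.6|
        = 6042.9 Hz

6042.9


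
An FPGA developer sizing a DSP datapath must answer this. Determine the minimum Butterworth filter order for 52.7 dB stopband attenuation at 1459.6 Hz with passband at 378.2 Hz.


Butterworth filter order formula:
n = log10(10^(A/10) - 1) / (2 * log10(f_stop/f_pass))
10^(52.7/10) - 1 = 186207.7137
f_stop/f_pass = 1459.6 / 378.2 = 3.8593
n = 4.4927 -> ceil = 5

5


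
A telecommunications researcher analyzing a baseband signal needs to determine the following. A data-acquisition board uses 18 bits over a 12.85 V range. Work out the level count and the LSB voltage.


Step 1 — number of quantization levels:
L = 2^N = 2^18 = 262144

Step 2 — LSB step size:
delta = Vfs / L
      = 12.85 / 262144
      = 4.902e-05 V

Levels = 262144; step size = 4.902e-05 V


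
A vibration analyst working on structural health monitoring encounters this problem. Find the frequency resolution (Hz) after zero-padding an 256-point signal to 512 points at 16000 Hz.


Frequency resolution after zero-padding:
N_padded = 256 * 2 = 512
df = fs / N_padded
   = 16000 / 512
   = 31.25 Hz

31.25 Hz


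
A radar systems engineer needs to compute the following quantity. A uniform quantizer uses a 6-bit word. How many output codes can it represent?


Number of quantization levels = 2^N
= 2^6
= 64

64


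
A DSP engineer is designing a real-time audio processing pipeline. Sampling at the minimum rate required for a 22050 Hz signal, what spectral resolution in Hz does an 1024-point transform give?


Step 1 — Nyquist sampling rate:
fs = 2 * fmax = 2 * 22050 = 44100 Hz

Step 2 — DFT bin spacing:
df = fs / N = 44100 / 1024 = 43.0664 Hz

43.0664 Hz


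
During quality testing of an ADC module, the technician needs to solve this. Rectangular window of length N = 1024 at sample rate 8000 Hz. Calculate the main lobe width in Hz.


Main lobe width for a rectangular window:
Width = 2 * fs / N
      = 2 * 8000 / 1024
      = 16000 / 1024
      = 15.625 Hz

15.625 Hz


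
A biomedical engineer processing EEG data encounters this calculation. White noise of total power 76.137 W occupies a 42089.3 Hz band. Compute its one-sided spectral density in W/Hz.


Power spectral density:
PSD = P / BW
    = 76.137 / 42089.3
    = 0.00180894 W/Hz

0.00180894 W/Hz


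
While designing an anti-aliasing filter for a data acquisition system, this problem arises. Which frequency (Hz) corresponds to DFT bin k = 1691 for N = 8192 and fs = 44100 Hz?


Frequency of DFT bin k:
f_k = k * fs / N
    = 1691 * 44100 / 8192
    = 74573100 / 8192
    = 9103.162 Hz

9103.162 Hz


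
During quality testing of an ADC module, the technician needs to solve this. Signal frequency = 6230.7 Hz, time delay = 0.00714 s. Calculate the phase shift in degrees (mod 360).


Phase shift from frequency and time delay:
phi = 360 * f * t_delay
    = 360 * 6230.7 * 0.00714
    = 16015.39 degrees
    mod 360 = 175.39 degrees

175.39 degrees


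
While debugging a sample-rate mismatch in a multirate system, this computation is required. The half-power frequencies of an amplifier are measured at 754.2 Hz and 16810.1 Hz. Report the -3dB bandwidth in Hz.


Bandwidth is the difference of -3dB frequencies:
BW = f_high - f_low
   = 16810.1 - 754.2
   = 16055.9 Hz

16055.9 Hz


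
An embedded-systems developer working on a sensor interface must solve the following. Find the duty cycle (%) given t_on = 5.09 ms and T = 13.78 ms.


Duty cycle as a percentage:
DC = (t_on / T) * 100
   = (5.09 / 13.78) * 100
   = 0.369376 * 100
   = 36.94 %

36.94 %


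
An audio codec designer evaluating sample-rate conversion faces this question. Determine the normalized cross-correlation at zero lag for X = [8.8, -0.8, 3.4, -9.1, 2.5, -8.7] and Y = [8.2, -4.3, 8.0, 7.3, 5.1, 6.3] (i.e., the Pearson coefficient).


Pearson correlation coefficient (population):
r = cov(X,Y) / (std(X) * std(Y))
Mean X = -0.65, Mean Y = 5.1
Cov(X,Y) = 2.366667
Std(X) = 6.478876, Std(Y) = 4.333205
r = 0.0843

0.0843


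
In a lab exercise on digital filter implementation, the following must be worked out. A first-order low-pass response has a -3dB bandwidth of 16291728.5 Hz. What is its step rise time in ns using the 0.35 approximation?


Rise time from bandwidth relationship:
tr = 0.35 / BW
   = 0.35 / 16291728.5
   = 2.148329442e-08 s
   = 21.4833 ns

21.4833 ns


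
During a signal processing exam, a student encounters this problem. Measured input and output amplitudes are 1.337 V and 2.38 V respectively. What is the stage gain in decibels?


Voltage gain in dB:
G = 20 * log10(Vout / Vin)
  = 20 * log10(2.38 / 1.337)
  = 20 * log10(1.780105)
  = 20 * 0.250446
  = 5.01 dB

5.01 dB


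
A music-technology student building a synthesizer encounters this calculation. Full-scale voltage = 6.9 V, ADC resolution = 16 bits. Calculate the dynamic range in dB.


Dynamic range from full-scale to LSB:
V_min = V_max / 2^bits = 6.9 / 2^16
DR = 20 * log10(V_max / V_min)
   = 20 * log10(2^16)
   = 20 * 16 * log10(2)
   = 96.33 dB

96.33 dB


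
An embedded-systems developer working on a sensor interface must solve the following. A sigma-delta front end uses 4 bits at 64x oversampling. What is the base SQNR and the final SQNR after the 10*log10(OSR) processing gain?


Step 1 — baseline SQNR at Nyquist:
SQNR_base = 6.02*N + 1.76
          = 6.02*4 + 1.76
          = 25.84 dB

Step 2 — oversampling processing gain:
G = 10*log10(OSR) = 10*log10(64) = 18.06 dB

Step 3 — total:
SQNR_total = 25.84 + 18.06 = 43.9 dB

Base SQNR = 25.84 dB; oversampled SQNR = 43.9 dB


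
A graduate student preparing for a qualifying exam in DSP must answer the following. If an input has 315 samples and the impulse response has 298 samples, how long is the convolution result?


Linear convolution output length:
L = N + M - 1
  = 315 + 298 - 1
  = 612 samples

612


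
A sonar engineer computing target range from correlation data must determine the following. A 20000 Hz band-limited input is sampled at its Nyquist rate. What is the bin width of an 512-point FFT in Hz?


Step 1 — Nyquist sampling rate:
fs = 2 * fmax = 2 * 20000 = 40000 Hz

Step 2 — DFT bin spacing:
df = fs / N = 40000 / 512 = 78.125 Hz

78.125 Hz


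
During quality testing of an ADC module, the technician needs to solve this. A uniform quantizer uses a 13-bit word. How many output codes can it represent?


Number of quantization levels = 2^N
= 2^13
= 8192

8192


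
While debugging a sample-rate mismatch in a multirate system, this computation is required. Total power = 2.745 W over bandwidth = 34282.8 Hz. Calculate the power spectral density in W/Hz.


Power spectral density:
PSD = P / BW
    = 2.745 / 34282.8
    = 8.007e-05 W/Hz

8.007e-05 W/Hz


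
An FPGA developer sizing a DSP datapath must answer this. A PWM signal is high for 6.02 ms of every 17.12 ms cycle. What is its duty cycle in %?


Duty cycle as a percentage:
DC = (t_on / T) * 100
   = (6.02 / 17.12) * 100
   = 0.351636 * 100
   = 35.16 %

35.16 %


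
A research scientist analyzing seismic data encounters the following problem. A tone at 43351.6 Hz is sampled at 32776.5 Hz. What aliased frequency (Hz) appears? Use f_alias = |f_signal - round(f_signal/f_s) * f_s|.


Compute the nearest integer multiple of fs to the signal:
n = round(43351.6 / 32776.5) = 1
f_alias = |43351.6 - 1 * 32776.5|
        = |43351.6 - 32776.5|
        = 10575.1 Hz

10575.1


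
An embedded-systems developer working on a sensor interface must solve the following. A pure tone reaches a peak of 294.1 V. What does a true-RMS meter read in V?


RMS voltage for a sinusoidal waveform:
V_rms = V_peak / sqrt(2)
      = 294.1 / 1.414214
      = 207.96 V

207.96 V


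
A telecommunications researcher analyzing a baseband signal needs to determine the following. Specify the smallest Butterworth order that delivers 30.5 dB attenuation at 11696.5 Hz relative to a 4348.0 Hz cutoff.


Butterworth filter order formula:
n = log10(10^(A/10) - 1) / (2 * log10(f_stop/f_pass))
10^(30.5/10) - 1 = 1121.0185
f_stop/f_pass = 11696.5 / 4348.0 = 2.6901
n = 3.548 -> ceil = 4

4


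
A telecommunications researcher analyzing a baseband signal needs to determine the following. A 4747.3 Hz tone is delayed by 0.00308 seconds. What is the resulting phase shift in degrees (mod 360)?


Phase shift from frequency and time delay:
phi = 360 * f * t_delay
    = 360 * 4747.3 * 0.00308
    = 5263.81 degrees
    mod 360 = 223.81 degrees

223.81 degrees


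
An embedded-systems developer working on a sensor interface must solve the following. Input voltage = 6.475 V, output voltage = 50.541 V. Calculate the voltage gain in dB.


Voltage gain in dB:
G = 20 * log10(Vout / Vin)
  = 20 * log10(50.541 / 6.475)
  = 20 * log10(7.80556)
  = 20 * 0.892404
  = 17.85 dB

17.85 dB


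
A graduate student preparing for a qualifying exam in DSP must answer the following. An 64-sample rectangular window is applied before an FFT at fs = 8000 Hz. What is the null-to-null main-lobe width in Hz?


Main lobe width for a rectangular window:
Width = 2 * fs / N
      = 2 * 8000 / 64
      = 16000 / 64
      = 250.0 Hz

250.0 Hz


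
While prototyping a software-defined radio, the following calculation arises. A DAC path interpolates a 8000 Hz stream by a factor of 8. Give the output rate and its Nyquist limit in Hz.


Step 1 — output sample rate after interpolation by L:
fs_out = L * fs_in = 8 * 8000 = 64000 Hz

Step 2 — Nyquist frequency of the output stream:
f_Nyq = fs_out / 2 = 64000 / 2 = 32000.0 Hz

fs_out = 64000 Hz; f_Nyquist = 32000.0 Hz


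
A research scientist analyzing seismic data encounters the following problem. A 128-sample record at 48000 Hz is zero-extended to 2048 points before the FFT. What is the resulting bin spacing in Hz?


Frequency resolution after zero-padding:
N_padded = 128 * 16 = 2048
df = fs / N_padded
   = 48000 / 2048
   = 23.4375 Hz

23.4375 Hz


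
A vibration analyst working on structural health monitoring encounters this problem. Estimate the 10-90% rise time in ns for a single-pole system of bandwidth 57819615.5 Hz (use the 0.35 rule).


Rise time from bandwidth relationship:
tr = 0.35 / BW
   = 0.35 / 57819615.5
   = 6.053309019e-09 s
   = 6.0533 ns

6.0533 ns


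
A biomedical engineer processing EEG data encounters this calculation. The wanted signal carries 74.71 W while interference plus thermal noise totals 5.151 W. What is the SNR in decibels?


SNR in decibels:
SNR = 10 * log10(Ps / Pn)
    = 10 * log10(74.71 / 5.151)
    = 10 * log10(14.504)
    = 10 * 1.1615
    = 11.61 dB

11.61 dB


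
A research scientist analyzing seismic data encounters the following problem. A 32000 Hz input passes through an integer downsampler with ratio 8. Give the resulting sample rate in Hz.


Decimation reduces the sample rate:
fs_out = fs_in / M
       = 32000 / 8
       = 4000.0 Hz

4000.0 Hz


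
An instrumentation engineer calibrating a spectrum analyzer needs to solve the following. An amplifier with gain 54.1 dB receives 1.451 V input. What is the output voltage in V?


Output voltage from dB gain:
V_out = V_in * 10^(gain_dB / 20)
      = 1.451 * 10^(54.1 / 20)
      = 1.451 * 506.990708
      = 735.6435 V

735.6435 V


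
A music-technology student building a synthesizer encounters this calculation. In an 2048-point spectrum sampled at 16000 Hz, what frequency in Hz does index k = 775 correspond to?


Frequency of DFT bin k:
f_k = k * fs / N
    = 775 * 16000 / 2048
    = 12400000 / 2048
    = 6054.688 Hz

6054.688 Hz


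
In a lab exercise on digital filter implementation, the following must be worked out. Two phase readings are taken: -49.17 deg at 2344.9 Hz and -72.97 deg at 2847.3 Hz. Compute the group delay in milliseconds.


Group delay from phase difference:
tau = -d(phi)/d(omega)
d(phi) = -23.8 deg = -0.415388 rad
d(omega) = 2*pi*(2847.3 - 2344.9) = 3156.6723 rad/s
tau = -(-0.415388) / 3156.6723
    = 0.1316 ms

0.1316 ms


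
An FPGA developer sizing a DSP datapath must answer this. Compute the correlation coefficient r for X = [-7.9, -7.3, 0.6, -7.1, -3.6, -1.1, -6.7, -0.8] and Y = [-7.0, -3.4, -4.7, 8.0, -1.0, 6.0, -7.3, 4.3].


Pearson correlation coefficient (population):
r = cov(X,Y) / (std(X) * std(Y))
Mean X = -4.2375, Mean Y = -0.6375
Cov(X,Y) = 5.169844
Std(X) = 3.211673, Std(Y) = 5.614476
r = 0.2867

0.2867


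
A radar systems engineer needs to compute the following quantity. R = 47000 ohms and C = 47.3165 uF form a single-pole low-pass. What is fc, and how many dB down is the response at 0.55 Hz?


Step 1 — cutoff frequency:
fc = 1 / (2*pi*R*C)
C = 47.3165 uF = 4.73165e-05 F
fc = 1 / (2*pi*47000*4.73165e-05)
   = 0.0715665 Hz

Step 2 — magnitude at f = 0.55 Hz:
|H(f)| = 1 / sqrt(1 + (f/fc)^2)
f/fc = 0.55 / 0.0715665 = 7.68516
|H| = 1 / sqrt(1 + 59.061684) = 0.1290331
|H|_dB = 20*log10(0.1290331) = -17.79 dB

fc = 0.0715665 Hz; |H(0.55 Hz)| = -17.79 dB


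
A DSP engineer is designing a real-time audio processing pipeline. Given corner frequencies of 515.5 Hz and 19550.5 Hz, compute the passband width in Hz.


Bandwidth is the difference of -3dB frequencies:
BW = f_high - f_low
   = 19550.5 - 515.5
   = 19035.0 Hz

19035.0 Hz


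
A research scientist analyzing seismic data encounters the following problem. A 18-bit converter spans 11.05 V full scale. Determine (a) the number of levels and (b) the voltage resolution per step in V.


Step 1 — number of quantization levels:
L = 2^N = 2^18 = 262144

Step 2 — LSB step size:
delta = Vfs / L
      = 11.05 / 262144
      = 4.215e-05 V

Levels = 262144; step size = 4.215e-05 V


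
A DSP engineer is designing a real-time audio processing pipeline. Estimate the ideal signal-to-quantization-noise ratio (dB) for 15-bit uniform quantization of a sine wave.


Theoretical SNR for a full-scale sinusoid:
SNR = 6.02 * N + 1.76
    = 6.02 * 15 + 1.76
    = 90.3 + 1.76
    = 92.06 dB

92.06 dB


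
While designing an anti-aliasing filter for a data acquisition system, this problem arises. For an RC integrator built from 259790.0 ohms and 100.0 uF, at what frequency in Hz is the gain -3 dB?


Cutoff frequency of a first-order RC filter:
fc = 1 / (2 * pi * R * C)
C = 100.0 uF = 0.0001 F
fc = 1 / (2 * pi * 259790.0 * 0.0001)
   = 1 / 163.23087109522
   = 0.006126 Hz

0.006126 Hz


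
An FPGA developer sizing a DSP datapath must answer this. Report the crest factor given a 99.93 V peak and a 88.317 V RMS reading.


Crest factor is the ratio of peak to RMS:
CF = V_peak / V_rms
   = 99.93 / 88.317
   = 1.1315

1.1315


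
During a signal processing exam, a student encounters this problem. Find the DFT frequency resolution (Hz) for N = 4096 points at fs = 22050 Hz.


DFT frequency resolution:
df = fs / N
   = 22050 / 4096
   = 5.3833 Hz

5.3833 Hz


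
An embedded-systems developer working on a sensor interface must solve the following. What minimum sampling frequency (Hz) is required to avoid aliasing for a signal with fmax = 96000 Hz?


The Nyquist rate is twice the maximum frequency component.
fs_min = 2 * fmax
      = 2 * 96000
      = 192000 Hz

192000


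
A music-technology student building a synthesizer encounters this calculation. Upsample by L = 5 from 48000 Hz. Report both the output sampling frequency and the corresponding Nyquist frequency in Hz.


Step 1 — output sample rate after interpolation by L:
fs_out = L * fs_in = 5 * 48000 = 240000 Hz

Step 2 — Nyquist frequency of the output stream:
f_Nyq = fs_out / 2 = 240000 / 2 = 120000.0 Hz

fs_out = 240000 Hz; f_Nyquist = 120000.0 Hz


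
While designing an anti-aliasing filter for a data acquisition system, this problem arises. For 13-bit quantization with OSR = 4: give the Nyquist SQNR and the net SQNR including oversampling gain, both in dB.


Step 1 — baseline SQNR at Nyquist:
SQNR_base = 6.02*N + 1.76
          = 6.02*13 + 1.76
          = 80.02 dB

Step 2 — oversampling processing gain:
G = 10*log10(OSR) = 10*log10(4) = 6.02 dB

Step 3 — total:
SQNR_total = 80.02 + 6.02 = 86.04 dB

Base SQNR = 80.02 dB; oversampled SQNR = 86.04 dB


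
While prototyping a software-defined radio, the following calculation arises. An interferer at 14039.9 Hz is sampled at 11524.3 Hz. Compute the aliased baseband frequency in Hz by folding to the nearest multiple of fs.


Compute the nearest integer multiple of fs to the signal:
n = round(14039.9 / 11524.3) = 1
f_alias = |14039.9 - 1 * 11524.3|
        = |14039.9 - 11524.3|
        = 2515.6 Hz

2515.6


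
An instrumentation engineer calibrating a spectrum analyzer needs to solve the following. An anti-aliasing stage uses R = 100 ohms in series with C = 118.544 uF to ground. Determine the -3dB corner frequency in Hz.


Cutoff frequency of a first-order RC filter:
fc = 1 / (2 * pi * R * C)
C = 118.544 uF = 0.000118544 F
fc = 1 / (2 * pi * 100 * 0.000118544)
   = 1 / 0.07448339190543
   = 13.425812 Hz

13.425812 Hz


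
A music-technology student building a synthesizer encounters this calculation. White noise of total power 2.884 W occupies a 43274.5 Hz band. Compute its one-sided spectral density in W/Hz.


Power spectral density:
PSD = P / BW
    = 2.884 / 43274.5
    = 6.664e-05 W/Hz

6.664e-05 W/Hz


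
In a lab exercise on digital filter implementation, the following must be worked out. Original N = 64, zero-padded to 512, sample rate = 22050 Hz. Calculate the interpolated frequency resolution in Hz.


Frequency resolution after zero-padding:
N_padded = 64 * 8 = 512
df = fs / N_padded
   = 22050 / 512
   = 43.0664 Hz

43.0664 Hz


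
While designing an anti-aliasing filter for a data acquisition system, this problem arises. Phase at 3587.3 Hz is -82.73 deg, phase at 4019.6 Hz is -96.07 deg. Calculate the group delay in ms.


Group delay from phase difference:
tau = -d(phi)/d(omega)
d(phi) = -13.34 deg = -0.232827 rad
d(omega) = 2*pi*(4019.6 - 3587.3) = 2716.221 rad/s
tau = -(-0.232827) / 2716.221
    = 0.0857 ms

0.0857 ms


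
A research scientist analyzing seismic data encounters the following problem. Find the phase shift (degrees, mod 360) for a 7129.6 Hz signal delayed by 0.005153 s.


Phase shift from frequency and time delay:
phi = 360 * f * t_delay
    = 360 * 7129.6 * 0.005153
    = 13225.98 degrees
    mod 360 = 265.98 degrees

265.98 degrees


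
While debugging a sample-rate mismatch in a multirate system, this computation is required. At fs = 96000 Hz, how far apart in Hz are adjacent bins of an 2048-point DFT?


DFT frequency resolution:
df = fs / N
   = 96000 / 2048
   = 46.875 Hz

46.875 Hz


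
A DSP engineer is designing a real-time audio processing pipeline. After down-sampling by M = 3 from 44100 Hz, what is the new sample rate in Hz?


Decimation reduces the sample rate:
fs_out = fs_in / M
       = 44100 / 3
       = 14700.0 Hz

14700.0 Hz


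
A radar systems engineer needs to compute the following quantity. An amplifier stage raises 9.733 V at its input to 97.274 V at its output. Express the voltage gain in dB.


Voltage gain in dB:
G = 20 * log10(Vout / Vin)
  = 20 * log10(97.274 / 9.733)
  = 20 * log10(9.994246)
  = 20 * 0.99975
  = 20.0 dB

20.0 dB


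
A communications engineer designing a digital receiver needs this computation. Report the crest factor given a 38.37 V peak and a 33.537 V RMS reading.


Crest factor is the ratio of peak to RMS:
CF = V_peak / V_rms
   = 38.37 / 33.537
   = 1.1441

1.1441


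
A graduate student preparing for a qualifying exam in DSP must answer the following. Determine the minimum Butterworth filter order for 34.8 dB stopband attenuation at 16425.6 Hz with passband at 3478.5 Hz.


Butterworth filter order formula:
n = log10(10^(A/10) - 1) / (2 * log10(f_stop/f_pass))
10^(34.8/10) - 1 = 3018.9517
f_stop/f_pass = 16425.6 / 3478.5 = 4.722
n = 2.581 -> ceil = 3

3


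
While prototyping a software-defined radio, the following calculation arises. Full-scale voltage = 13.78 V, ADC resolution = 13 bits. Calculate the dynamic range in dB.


Dynamic range from full-scale to LSB:
V_min = V_max / 2^bits = 13.78 / 2^13
DR = 20 * log10(V_max / V_min)
   = 20 * log10(2^13)
   = 20 * 13 * log10(2)
   = 78.27 dB

78.27 dB


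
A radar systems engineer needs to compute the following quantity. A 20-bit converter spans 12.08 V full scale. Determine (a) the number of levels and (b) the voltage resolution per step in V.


Step 1 — number of quantization levels:
L = 2^N = 2^20 = 1048576

Step 2 — LSB step size:
delta = Vfs / L
      = 12.08 / 1048576
      = 1.152e-05 V

Levels = 1048576; step size = 1.152e-05 V


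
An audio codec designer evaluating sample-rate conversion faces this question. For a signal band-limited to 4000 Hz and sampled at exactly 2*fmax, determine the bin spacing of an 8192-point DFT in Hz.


Step 1 — Nyquist sampling rate:
fs = 2 * fmax = 2 * 4000 = 8000 Hz

Step 2 — DFT bin spacing:
df = fs / N = 8000 / 8192 = 0.9766 Hz

0.9766 Hz


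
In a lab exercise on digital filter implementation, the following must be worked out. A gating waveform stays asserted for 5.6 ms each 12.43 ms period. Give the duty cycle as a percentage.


Duty cycle as a percentage:
DC = (t_on / T) * 100
   = (5.6 / 12.43) * 100
   = 0.450523 * 100
   = 45.05 %

45.05 %


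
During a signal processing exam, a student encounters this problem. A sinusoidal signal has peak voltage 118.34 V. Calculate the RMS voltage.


RMS voltage for a sinusoidal waveform:
V_rms = V_peak / sqrt(2)
      = 118.34 / 1.414214
      = 83.679 V

83.679 V


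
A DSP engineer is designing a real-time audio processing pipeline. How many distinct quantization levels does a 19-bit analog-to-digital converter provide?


Number of quantization levels = 2^N
= 2^19
= 524288

524288


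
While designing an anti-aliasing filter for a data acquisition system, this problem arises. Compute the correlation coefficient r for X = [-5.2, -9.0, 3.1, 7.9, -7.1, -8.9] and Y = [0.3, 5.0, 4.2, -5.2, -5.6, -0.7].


Pearson correlation coefficient (population):
r = cov(X,Y) / (std(X) * std(Y))
Mean X = -3.2, Mean Y = -0.3333
Cov(X,Y) = -5.838333
Std(X) = 6.432211, Std(Y) = 4.101897
r = -0.2213

-0.2213


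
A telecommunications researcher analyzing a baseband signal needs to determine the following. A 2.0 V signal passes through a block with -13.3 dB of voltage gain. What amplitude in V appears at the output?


Output voltage from dB gain:
V_out = V_in * 10^(gain_dB / 20)
      = 2.0 * 10^(-13.3 / 20)
      = 2.0 * 0.216272
      = 0.4325 V

0.4325 V


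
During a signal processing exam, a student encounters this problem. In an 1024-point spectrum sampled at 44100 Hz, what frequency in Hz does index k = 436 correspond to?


Frequency of DFT bin k:
f_k = k * fs / N
    = 436 * 44100 / 1024
    = 19227600 / 1024
    = 18776.953 Hz

18776.953 Hz


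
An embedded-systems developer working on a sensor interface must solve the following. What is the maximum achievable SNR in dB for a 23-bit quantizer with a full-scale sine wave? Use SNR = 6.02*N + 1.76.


Theoretical SNR for a full-scale sinusoid:
SNR = 6.02 * N + 1.76
    = 6.02 * 23 + 1.76
    = 138.46 + 1.76
    = 140.22 dB

140.22 dB


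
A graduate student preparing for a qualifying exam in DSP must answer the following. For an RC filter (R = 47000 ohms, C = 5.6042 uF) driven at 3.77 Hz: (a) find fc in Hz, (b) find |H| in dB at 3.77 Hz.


Step 1 — cutoff frequency:
fc = 1 / (2*pi*R*C)
C = 5.6042 uF = 5.6042e-06 F
fc = 1 / (2*pi*47000*5.6042e-06)
   = 0.604239 Hz

Step 2 — magnitude at f = 3.77 Hz:
|H(f)| = 1 / sqrt(1 + (f/fc)^2)
f/fc = 3.77 / 0.604239 = 6.239253
|H| = 1 / sqrt(1 + 38.928278) = 0.1582558
|H|_dB = 20*log10(0.1582558) = -16.01 dB

fc = 0.604239 Hz; |H(3.77 Hz)| = -16.01 dB


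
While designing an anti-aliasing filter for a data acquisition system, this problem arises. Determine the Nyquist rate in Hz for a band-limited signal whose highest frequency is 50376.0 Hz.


The Nyquist rate is twice the maximum frequency component.
fs_min = 2 * fmax
      = 2 * 50376.0
      = 100752.0 Hz

100752.0


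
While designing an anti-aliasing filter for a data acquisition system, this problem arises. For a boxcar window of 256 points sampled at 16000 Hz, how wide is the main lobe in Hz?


Main lobe width for a rectangular window:
Width = 2 * fs / N
      = 2 * 16000 / 256
      = 32000 / 256
      = 125.0 Hz

125.0 Hz


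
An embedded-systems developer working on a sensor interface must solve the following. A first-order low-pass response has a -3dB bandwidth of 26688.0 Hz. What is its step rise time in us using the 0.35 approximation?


Rise time from bandwidth relationship:
tr = 0.35 / BW
   = 0.35 / 26688.0
   = 1.311450839e-05 s
   = 13.1145 us

13.1145 us


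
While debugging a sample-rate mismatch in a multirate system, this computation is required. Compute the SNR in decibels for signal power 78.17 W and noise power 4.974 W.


SNR in decibels:
SNR = 10 * log10(Ps / Pn)
    = 10 * log10(78.17 / 4.974)
    = 10 * log10(15.7157)
    = 10 * 1.1963
    = 11.96 dB

11.96 dB


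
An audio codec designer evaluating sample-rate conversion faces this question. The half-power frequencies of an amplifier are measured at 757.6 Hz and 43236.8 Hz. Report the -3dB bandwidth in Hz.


Bandwidth is the difference of -3dB frequencies:
BW = f_high - f_low
   = 43236.8 - 757.6
   = 42479.2 Hz

42479.2 Hz


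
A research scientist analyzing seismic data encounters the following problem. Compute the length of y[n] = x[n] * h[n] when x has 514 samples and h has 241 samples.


Linear convolution output length:
L = N + M - 1
  = 514 + 241 - 1
  = 754 samples

754


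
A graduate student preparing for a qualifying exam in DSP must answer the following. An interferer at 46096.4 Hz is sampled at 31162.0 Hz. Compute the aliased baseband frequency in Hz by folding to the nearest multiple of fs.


Compute the nearest integer multiple of fs to the signal:
n = round(46096.4 / 31162.0) = 1
f_alias = |46096.4 - 1 * 31162.0|
        = |46096.4 - 31162.0|
        = 14934.4 Hz

14934.4


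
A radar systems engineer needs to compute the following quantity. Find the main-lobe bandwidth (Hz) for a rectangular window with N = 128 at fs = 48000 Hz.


Main lobe width for a rectangular window:
Width = 2 * fs / N
      = 2 * 48000 / 128
      = 96000 / 128
      = 750.0 Hz

750.0 Hz


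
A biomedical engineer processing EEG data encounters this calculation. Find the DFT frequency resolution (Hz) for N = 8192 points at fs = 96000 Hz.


DFT frequency resolution:
df = fs / N
   = 96000 / 8192
   = 11.7188 Hz

11.7188 Hz


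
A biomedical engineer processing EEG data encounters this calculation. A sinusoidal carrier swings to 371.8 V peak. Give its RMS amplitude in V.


RMS voltage for a sinusoidal waveform:
V_rms = V_peak / sqrt(2)
      = 371.8 / 1.414214
      = 262.902 V

262.902 V


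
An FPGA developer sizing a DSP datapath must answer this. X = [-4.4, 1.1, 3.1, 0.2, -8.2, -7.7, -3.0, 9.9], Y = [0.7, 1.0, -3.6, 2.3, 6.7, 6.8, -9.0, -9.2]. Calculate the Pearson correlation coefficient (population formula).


Pearson correlation coefficient (population):
r = cov(X,Y) / (std(X) * std(Y))
Mean X = -1.125, Mean Y = -0.5375
Cov(X,Y) = -23.612187
Std(X) = 5.630664, Std(Y) = 5.854472
r = -0.7163

-0.7163


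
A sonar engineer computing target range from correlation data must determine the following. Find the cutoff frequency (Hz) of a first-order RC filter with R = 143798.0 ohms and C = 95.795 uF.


Cutoff frequency of a first-order RC filter:
fc = 1 / (2 * pi * R * C)
C = 95.795 uF = 9.5795e-05 F
fc = 1 / (2 * pi * 143798.0 * 9.5795e-05)
   = 1 / 86.551690713409
   = 0.011554 Hz

0.011554 Hz
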